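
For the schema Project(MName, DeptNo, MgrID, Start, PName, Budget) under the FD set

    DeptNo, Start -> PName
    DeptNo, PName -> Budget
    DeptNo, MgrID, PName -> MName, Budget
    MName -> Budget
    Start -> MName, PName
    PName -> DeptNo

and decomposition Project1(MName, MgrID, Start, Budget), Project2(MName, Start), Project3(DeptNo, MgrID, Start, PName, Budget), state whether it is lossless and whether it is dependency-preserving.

lossless but not dependency-preserving

Lossless test (chase): Rows 1 and 2 agree on MName; apply MName→Budget and equate their Budget entries. Rows 1 and 2 agree on Start; apply Start→MName, PName and equate their MName, PName entries. Rows 1 and 3 agree on Start; apply Start→MName, PName and equate their MName, PName entries. Rows 1 and 2 agree on PName; apply PName→DeptNo and equate their DeptNo entries. Rows 1 and 3 agree on PName; apply PName→DeptNo and equate their DeptNo entries. Row 1 is now all distinguished symbols — the join is lossless.
Dependency preservation: the restricted closure of {DeptNo, MgrID, PName} across the fragments never reaches {MName, Budget}, so DeptNo, MgrID, PName → MName, Budget cannot be enforced without a join — not preserved.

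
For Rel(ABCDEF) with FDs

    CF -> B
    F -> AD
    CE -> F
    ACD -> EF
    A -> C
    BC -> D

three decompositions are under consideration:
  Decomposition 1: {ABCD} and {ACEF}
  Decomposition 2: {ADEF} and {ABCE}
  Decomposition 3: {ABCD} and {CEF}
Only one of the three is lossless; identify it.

Decomposition 1: common = {AC}, closure = {AC} → lossy.
Decomposition 2: common = {AE}, closure = {ABCDEF} → lossless.
Decomposition 3: common = {C}, closure = {C} → lossy.

Decomposition 2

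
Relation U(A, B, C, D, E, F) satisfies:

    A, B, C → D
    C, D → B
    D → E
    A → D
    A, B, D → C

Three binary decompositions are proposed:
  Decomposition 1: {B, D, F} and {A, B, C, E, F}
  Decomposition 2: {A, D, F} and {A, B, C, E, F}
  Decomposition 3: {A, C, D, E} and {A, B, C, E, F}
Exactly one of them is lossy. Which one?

Decomposition 1: common = {B, F}, closure = {B, F} → lossy.
Decomposition 2: common = {A, F}, closure = {A, D, E, F} → lossless.
Decomposition 3: common = {A, C, E}, closure = {A, B, C, D, E} → lossless.

Decomposition 1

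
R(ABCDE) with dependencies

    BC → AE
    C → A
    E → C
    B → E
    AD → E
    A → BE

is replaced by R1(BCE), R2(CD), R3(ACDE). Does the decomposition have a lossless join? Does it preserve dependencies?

Lossless test (chase): Rows 1 and 2 agree on C; apply C→A and equate their A entries. Rows 1 and 3 agree on C; apply C→A and equate their A entries. Rows 2 and 3 agree on AD; apply AD→E and equate their E entries. Rows 1 and 2 agree on A; apply A→BE and equate their BE entries. Rows 1 and 3 agree on A; apply A→BE and equate their BE entries. Row 2 is now all distinguished symbols — the join is lossless.
Dependency preservation: BC → AE; A → BE are not contained in any single fragment, but the restricted closure of each left-hand side across the fragments still reaches the right-hand side; the remaining FDs each lie inside some fragment. All dependencies are preserved.

lossless and dependency-preserving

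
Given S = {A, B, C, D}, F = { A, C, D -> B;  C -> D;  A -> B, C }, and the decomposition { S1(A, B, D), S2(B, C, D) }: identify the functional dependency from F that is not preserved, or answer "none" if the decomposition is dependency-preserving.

A -> B, C

Check A → B, C: no single fragment contains all of {A, B, C}, and the restricted closure of {A} across the fragments never reaches {B, C}.
A, C, D → B is preserved.
C → D is preserved.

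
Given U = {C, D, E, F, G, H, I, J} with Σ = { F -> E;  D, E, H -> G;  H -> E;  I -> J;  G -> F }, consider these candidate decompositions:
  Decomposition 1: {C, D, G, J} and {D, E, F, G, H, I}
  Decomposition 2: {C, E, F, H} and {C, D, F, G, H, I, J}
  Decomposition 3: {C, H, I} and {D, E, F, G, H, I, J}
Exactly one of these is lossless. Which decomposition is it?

Decomposition 2

Decomposition 1: common = {D, G}, closure = {D, E, F, G} → lossy.
Decomposition 2: common = {C, F, H}, closure = {C, E, F, H} → lossless.
Decomposition 3: common = {H, I}, closure = {E, H, I, J} → lossy.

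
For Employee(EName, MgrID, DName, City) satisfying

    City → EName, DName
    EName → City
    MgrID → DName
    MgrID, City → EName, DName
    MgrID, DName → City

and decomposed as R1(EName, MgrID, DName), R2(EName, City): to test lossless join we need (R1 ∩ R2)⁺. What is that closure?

R1 ∩ R2 = {EName}.
EName → City applies, adding City
City → EName, DName applies, adding DName
Closure: {EName, DName, City}.

EName, DName, City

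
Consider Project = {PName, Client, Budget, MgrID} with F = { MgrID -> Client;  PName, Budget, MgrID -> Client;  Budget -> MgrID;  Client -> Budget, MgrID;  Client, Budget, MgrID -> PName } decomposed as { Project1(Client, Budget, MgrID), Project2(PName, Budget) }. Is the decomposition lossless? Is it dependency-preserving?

lossless and dependency-preserving

Lossless test: (Budget)⁺ = {PName, Client, Budget, MgrID}, which contains all of one fragment — lossless.
Dependency preservation: PName, Budget, MgrID → Client; Client, Budget, MgrID → PName are not contained in any single fragment, but the restricted closure of each left-hand side across the fragments still reaches the right-hand side; the remaining FDs each lie inside some fragment. All dependencies are preserved.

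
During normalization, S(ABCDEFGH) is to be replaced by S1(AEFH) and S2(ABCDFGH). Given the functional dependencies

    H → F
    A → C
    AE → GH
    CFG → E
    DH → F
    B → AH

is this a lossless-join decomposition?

No

Common attributes: S1 ∩ S2 = {AFH}.
Closure of {AFH}: A → C applies, adding C. So (AFH)⁺ = {ACFH}.
The closure contains neither all of S1 = {AEFH} nor all of S2 = {ABCDFGH}, so the common attributes are not a superkey of either fragment. The join is lossy.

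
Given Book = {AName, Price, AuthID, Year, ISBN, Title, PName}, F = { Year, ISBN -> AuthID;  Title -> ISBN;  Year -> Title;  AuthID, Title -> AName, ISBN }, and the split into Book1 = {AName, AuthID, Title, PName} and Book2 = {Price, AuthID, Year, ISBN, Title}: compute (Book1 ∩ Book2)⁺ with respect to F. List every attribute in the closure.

Book1 ∩ Book2 = {AuthID, Title}.
Title → ISBN applies, adding ISBN
AuthID, Title → AName, ISBN applies, adding AName
Closure: {AName, AuthID, ISBN, Title}.

AName, AuthID, ISBN, Title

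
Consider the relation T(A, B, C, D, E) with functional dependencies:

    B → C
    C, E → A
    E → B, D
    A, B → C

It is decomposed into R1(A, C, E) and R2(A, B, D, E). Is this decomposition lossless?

Common attributes: R1 ∩ R2 = {A, E}.
Closure of {A, E}: E → B, D applies, adding B, D; A, B → C applies, adding C. So (A, E)⁺ = {A, B, C, D, E}.
This closure contains every attribute of R1, so R1 ∩ R2 → R1. The join is lossless.

Yes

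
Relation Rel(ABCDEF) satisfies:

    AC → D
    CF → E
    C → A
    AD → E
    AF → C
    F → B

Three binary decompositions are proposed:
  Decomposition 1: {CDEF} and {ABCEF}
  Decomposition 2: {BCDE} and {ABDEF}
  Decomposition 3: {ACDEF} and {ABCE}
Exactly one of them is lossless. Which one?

Decomposition 1: common = {CEF}, closure = {ABCDEF} → lossless.
Decomposition 2: common = {BDE}, closure = {BDE} → lossy.
Decomposition 3: common = {ACE}, closure = {ACDE} → lossy.

Decomposition 1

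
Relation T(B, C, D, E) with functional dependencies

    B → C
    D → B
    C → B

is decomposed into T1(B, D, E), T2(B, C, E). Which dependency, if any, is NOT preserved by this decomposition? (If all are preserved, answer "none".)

B → C lies within T2.
D → B lies within T1.
C → B lies within T2.
Every dependency is enforceable on the fragments, so the decomposition is dependency-preserving.

none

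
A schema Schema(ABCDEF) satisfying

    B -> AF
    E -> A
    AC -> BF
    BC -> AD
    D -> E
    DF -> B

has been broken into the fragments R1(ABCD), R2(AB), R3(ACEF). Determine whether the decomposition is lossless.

Chase test. Columns are ABCDEF; row i has aⱼ where attribute j ∈ Ri, else bᵢⱼ.
Initial tableau (one row per fragment):
  row 1: a1 a2 a3 a4 b15 b16
  row 2: a1 a2 b23 b24 b25 b26
  row 3: a1 b32 a3 b34 a5 a6
Rows 1 and 2 agree on B; apply B→AF and equate their AF entries.
Rows 1 and 3 agree on AC; apply AC→BF and equate their BF entries.
Rows 1 and 3 agree on BC; apply BC→AD and equate their AD entries.
Rows 1 and 3 agree on D; apply D→E and equate their E entries.
Row 1 is now all distinguished symbols — the join is lossless.

Yes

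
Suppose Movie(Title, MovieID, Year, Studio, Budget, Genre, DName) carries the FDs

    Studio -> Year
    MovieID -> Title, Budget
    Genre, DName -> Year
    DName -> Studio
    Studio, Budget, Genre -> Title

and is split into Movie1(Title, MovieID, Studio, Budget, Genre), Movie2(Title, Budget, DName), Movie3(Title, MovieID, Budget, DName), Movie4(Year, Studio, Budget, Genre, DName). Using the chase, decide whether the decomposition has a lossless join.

No

Chase test. Columns are Title, MovieID, Year, Studio, Budget, Genre, DName; row i has aⱼ where attribute j ∈ Moviei, else bᵢⱼ.
Initial tableau (one row per fragment):
  row 1: a1 a2 b13 a4 a5 a6 b17
  row 2: a1 b22 b23 b24 a5 b26 a7
  row 3: a1 a2 b33 b34 a5 b36 a7
  row 4: b41 b42 a3 a4 a5 a6 a7
Rows 1 and 4 agree on Studio; apply Studio→Year and equate their Year entries.
Rows 2 and 3 agree on DName; apply DName→Studio and equate their Studio entries.
Rows 2 and 4 agree on DName; apply DName→Studio and equate their Studio entries.
Rows 1 and 4 agree on Studio, Budget, Genre; apply Studio, Budget, Genre→Title and equate their Title entries.
Rows 1 and 2 agree on Studio; apply Studio→Year and equate their Year entries.
Rows 1 and 3 agree on Studio; apply Studio→Year and equate their Year entries.
No row becomes fully distinguished — the join is lossy.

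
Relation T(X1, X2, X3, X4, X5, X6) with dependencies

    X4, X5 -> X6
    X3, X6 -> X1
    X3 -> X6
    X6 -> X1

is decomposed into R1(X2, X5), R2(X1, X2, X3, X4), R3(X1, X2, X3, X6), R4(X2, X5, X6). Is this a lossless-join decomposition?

No

Chase test. Columns are X1, X2, X3, X4, X5, X6; row i has aⱼ where attribute j ∈ Ri, else bᵢⱼ.
Initial tableau (one row per fragment):
  row 1: b11 a2 b13 b14 a5 b16
  row 2: a1 a2 a3 a4 b25 b26
  row 3: a1 a2 a3 b34 b35 a6
  row 4: b41 a2 b43 b44 a5 a6
Rows 2 and 3 agree on X3; apply X3→X6 and equate their X6 entries.
Rows 2 and 4 agree on X6; apply X6→X1 and equate their X1 entries.
No row becomes fully distinguished — the join is lossy.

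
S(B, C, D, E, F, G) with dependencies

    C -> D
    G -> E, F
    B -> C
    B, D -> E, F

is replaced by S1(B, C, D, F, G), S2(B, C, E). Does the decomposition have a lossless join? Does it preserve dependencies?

lossless but not dependency-preserving

Lossless test: (B, C)⁺ = {B, C, D, E, F}, which contains all of one fragment — lossless.
Dependency preservation: the restricted closure of {G} across the fragments never reaches {E, F}, so G → E, F cannot be enforced without a join — not preserved.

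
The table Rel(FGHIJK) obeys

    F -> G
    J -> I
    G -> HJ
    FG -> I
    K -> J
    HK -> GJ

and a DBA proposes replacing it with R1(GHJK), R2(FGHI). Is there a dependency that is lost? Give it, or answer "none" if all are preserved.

J -> I

Check J → I: no single fragment contains all of {IJ}, and the restricted closure of {J} across the fragments never reaches {I}.
F → G is preserved.
G → HJ is preserved.
FG → I is preserved.
K → J is preserved.
HK → GJ is preserved.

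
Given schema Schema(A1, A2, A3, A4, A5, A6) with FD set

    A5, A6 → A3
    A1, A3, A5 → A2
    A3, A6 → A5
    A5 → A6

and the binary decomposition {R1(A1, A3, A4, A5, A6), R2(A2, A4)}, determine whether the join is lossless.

Common attributes: R1 ∩ R2 = {A4}.
No dependency enlarges {A4}, so (A4)⁺ = {A4}.
The closure contains neither all of R1 = {A1, A3, A4, A5, A6} nor all of R2 = {A2, A4}, so the common attributes are not a superkey of either fragment. The join is lossy.

No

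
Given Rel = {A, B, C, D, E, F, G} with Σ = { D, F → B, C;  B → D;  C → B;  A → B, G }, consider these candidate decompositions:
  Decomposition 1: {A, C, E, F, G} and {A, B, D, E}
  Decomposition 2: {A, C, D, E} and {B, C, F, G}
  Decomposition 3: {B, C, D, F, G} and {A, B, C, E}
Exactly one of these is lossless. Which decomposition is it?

Decomposition 1

Decomposition 1: common = {A, E}, closure = {A, B, D, E, G} → lossless.
Decomposition 2: common = {C}, closure = {B, C, D} → lossy.
Decomposition 3: common = {B, C}, closure = {B, C, D} → lossy.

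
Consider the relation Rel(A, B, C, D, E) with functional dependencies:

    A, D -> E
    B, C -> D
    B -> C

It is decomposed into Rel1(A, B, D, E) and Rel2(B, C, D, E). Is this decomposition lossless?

Common attributes: Rel1 ∩ Rel2 = {B, D, E}.
Closure of {B, D, E}: B → C applies, adding C. So (B, D, E)⁺ = {B, C, D, E}.
This closure contains every attribute of Rel2, so Rel1 ∩ Rel2 → Rel2. The join is lossless.

Yes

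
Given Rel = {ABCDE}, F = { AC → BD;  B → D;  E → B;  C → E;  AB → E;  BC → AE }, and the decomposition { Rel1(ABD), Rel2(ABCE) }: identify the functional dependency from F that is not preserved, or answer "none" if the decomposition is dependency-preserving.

none

AC → BD: restricted closure across fragments reaches BD.
B → D lies within Rel1.
E → B lies within Rel2.
C → E lies within Rel2.
AB → E lies within Rel2.
BC → AE lies within Rel2.
Every dependency is enforceable on the fragments, so the decomposition is dependency-preserving.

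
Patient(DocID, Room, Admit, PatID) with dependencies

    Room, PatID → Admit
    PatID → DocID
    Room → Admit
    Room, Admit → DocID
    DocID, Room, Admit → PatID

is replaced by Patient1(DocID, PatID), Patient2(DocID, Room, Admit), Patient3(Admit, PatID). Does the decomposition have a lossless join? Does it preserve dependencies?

Lossless test (chase): Rows 1 and 3 agree on PatID; apply PatID→DocID and equate their DocID entries. No row becomes fully distinguished — the join is lossy.
Dependency preservation: the restricted closure of {DocID, Room, Admit} across the fragments never reaches {PatID}, so DocID, Room, Admit → PatID cannot be enforced without a join — not preserved.

lossy and not dependency-preserving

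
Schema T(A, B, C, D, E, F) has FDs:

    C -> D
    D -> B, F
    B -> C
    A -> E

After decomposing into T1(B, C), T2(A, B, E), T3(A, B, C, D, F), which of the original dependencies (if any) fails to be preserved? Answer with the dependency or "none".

C → D lies within T3.
D → B, F lies within T3.
B → C lies within T1.
A → E lies within T2.
Every dependency is enforceable on the fragments, so the decomposition is dependency-preserving.

none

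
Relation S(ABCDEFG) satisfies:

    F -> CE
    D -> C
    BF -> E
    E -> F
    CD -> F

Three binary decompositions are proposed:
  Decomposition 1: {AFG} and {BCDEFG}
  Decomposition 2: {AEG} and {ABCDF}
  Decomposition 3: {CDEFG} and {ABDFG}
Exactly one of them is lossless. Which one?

Decomposition 3

Decomposition 1: common = {FG}, closure = {CEFG} → lossy.
Decomposition 2: common = {A}, closure = {A} → lossy.
Decomposition 3: common = {DFG}, closure = {CDEFG} → lossless.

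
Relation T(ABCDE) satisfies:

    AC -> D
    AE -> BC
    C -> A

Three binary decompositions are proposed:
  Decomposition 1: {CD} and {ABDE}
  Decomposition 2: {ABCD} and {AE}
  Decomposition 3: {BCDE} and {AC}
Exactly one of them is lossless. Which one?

Decomposition 3

Decomposition 1: common = {D}, closure = {D} → lossy.
Decomposition 2: common = {A}, closure = {A} → lossy.
Decomposition 3: common = {C}, closure = {ACD} → lossless.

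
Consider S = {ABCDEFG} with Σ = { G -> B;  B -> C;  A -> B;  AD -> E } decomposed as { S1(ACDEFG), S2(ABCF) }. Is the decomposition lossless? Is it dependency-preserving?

Lossless test: (ACF)⁺ = {ABCF}, which contains all of one fragment — lossless.
Dependency preservation: the restricted closure of {G} across the fragments never reaches {B}, so G → B cannot be enforced without a join — not preserved.

lossless but not dependency-preserving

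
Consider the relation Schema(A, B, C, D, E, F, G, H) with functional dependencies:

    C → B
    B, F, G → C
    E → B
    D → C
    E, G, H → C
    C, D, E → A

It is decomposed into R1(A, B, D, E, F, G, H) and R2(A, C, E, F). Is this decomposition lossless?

No

Common attributes: R1 ∩ R2 = {A, E, F}.
Closure of {A, E, F}: E → B applies, adding B. So (A, E, F)⁺ = {A, B, E, F}.
The closure contains neither all of R1 = {A, B, D, E, F, G, H} nor all of R2 = {A, C, E, F}, so the common attributes are not a superkey of either fragment. The join is lossy.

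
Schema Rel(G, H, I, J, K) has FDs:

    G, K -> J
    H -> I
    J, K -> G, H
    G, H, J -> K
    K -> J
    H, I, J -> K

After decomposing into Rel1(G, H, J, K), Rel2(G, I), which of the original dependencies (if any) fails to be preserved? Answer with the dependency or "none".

Check H → I: no single fragment contains all of {H, I}, and the restricted closure of {H} across the fragments never reaches {I}.
G, K → J is preserved.
J, K → G, H is preserved.
G, H, J → K is preserved.
K → J is preserved.
H, I, J → K is preserved.

H -> I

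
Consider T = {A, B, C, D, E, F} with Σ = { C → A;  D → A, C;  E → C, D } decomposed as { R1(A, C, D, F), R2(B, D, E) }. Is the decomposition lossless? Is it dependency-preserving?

Lossless test: (D)⁺ = {A, C, D}, which is a superkey of neither fragment — lossy.
Dependency preservation: E → C, D is not contained in any single fragment, but the restricted closure of its left-hand side across the fragments still reaches the right-hand side; the remaining FDs each lie inside some fragment. All dependencies are preserved.

lossy but dependency-preserving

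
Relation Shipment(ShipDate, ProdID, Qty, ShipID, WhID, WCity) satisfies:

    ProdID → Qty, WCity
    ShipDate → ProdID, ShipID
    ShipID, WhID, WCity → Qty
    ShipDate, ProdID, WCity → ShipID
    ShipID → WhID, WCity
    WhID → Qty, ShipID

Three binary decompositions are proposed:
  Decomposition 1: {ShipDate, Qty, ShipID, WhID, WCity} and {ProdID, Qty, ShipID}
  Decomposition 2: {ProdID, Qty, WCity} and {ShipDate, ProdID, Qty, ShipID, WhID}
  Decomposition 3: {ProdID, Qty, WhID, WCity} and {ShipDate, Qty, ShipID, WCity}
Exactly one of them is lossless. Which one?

Decomposition 2

Decomposition 1: common = {Qty, ShipID}, closure = {Qty, ShipID, WhID, WCity} → lossy.
Decomposition 2: common = {ProdID, Qty}, closure = {ProdID, Qty, WCity} → lossless.
Decomposition 3: common = {Qty, WCity}, closure = {Qty, WCity} → lossy.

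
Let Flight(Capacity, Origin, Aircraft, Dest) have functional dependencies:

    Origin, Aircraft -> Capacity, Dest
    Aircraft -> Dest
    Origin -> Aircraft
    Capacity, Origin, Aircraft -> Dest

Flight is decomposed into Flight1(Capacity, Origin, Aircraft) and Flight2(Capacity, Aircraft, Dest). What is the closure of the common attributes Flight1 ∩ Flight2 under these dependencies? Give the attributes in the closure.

Flight1 ∩ Flight2 = {Capacity, Aircraft}.
Aircraft → Dest applies, adding Dest
Closure: {Capacity, Aircraft, Dest}.

Capacity, Aircraft, Dest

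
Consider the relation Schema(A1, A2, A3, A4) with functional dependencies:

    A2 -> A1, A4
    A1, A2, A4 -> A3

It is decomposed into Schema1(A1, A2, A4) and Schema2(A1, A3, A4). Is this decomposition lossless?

Common attributes: Schema1 ∩ Schema2 = {A1, A4}.
No dependency enlarges {A1, A4}, so (A1, A4)⁺ = {A1, A4}.
The closure contains neither all of Schema1 = {A1, A2, A4} nor all of Schema2 = {A1, A3, A4}, so the common attributes are not a superkey of either fragment. The join is lossy.

No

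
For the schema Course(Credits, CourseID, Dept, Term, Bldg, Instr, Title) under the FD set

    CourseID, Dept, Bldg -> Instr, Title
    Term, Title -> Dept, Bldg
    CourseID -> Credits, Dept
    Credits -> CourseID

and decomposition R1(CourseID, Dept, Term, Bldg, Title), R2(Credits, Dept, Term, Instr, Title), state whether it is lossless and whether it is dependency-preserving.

Lossless test: (Dept, Term, Title)⁺ = {Dept, Term, Bldg, Title}, which is a superkey of neither fragment — lossy.
Dependency preservation: the restricted closure of {CourseID, Dept, Bldg} across the fragments never reaches {Instr, Title}, so CourseID, Dept, Bldg → Instr, Title cannot be enforced without a join — not preserved.

lossy and not dependency-preserving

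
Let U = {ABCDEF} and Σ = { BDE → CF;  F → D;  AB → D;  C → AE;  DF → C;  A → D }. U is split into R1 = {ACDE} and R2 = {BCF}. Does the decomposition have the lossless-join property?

Common attributes: R1 ∩ R2 = {C}.
Closure of {C}: C → AE applies, adding AE; A → D applies, adding D. So (C)⁺ = {ACDE}.
This closure contains every attribute of R1, so R1 ∩ R2 → R1. The join is lossless.

Yes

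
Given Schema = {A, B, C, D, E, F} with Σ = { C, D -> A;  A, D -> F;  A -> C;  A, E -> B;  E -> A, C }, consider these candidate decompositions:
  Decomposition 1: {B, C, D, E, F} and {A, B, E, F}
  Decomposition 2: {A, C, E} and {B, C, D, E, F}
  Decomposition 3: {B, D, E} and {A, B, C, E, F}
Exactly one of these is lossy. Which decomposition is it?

Decomposition 3

Decomposition 1: common = {B, E, F}, closure = {A, B, C, E, F} → lossless.
Decomposition 2: common = {C, E}, closure = {A, B, C, E} → lossless.
Decomposition 3: common = {B, E}, closure = {A, B, C, E} → lossy.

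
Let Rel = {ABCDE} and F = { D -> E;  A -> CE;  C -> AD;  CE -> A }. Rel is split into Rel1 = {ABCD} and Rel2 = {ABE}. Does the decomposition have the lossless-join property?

Common attributes: Rel1 ∩ Rel2 = {AB}.
Closure of {AB}: A → CE applies, adding CE; C → AD applies, adding D. So (AB)⁺ = {ABCDE}.
This closure contains every attribute of Rel1, so Rel1 ∩ Rel2 → Rel1. The join is lossless.

Yes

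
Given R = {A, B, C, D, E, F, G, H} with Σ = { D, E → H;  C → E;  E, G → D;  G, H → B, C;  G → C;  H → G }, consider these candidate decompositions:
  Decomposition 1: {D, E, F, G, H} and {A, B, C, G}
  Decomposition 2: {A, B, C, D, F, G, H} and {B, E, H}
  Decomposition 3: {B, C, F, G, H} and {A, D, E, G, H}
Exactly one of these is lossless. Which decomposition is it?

Decomposition 1: common = {G}, closure = {B, C, D, E, G, H} → lossy.
Decomposition 2: common = {B, H}, closure = {B, C, D, E, G, H} → lossless.
Decomposition 3: common = {G, H}, closure = {B, C, D, E, G, H} → lossy.

Decomposition 2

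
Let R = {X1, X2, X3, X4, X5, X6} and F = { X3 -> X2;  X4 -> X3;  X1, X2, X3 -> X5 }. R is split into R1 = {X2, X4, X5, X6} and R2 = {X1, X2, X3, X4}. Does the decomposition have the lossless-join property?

Common attributes: R1 ∩ R2 = {X2, X4}.
Closure of {X2, X4}: X4 → X3 applies, adding X3. So (X2, X4)⁺ = {X2, X3, X4}.
The closure contains neither all of R1 = {X2, X4, X5, X6} nor all of R2 = {X1, X2, X3, X4}, so the common attributes are not a superkey of either fragment. The join is lossy.

No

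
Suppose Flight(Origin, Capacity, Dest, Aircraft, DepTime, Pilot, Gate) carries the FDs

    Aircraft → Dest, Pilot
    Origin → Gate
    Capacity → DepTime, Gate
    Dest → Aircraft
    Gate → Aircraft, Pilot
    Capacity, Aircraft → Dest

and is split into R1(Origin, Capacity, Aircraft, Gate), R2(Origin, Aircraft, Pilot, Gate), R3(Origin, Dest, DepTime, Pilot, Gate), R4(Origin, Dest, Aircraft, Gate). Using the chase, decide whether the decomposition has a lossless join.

No

Chase test. Columns are Origin, Capacity, Dest, Aircraft, DepTime, Pilot, Gate; row i has aⱼ where attribute j ∈ Ri, else bᵢⱼ.
Initial tableau (one row per fragment):
  row 1: a1 a2 b13 a4 b15 b16 a7
  row 2: a1 b22 b23 a4 b25 a6 a7
  row 3: a1 b32 a3 b34 a5 a6 a7
  row 4: a1 b42 a3 a4 b45 b46 a7
Rows 1 and 2 agree on Aircraft; apply Aircraft→Dest, Pilot and equate their Dest, Pilot entries.
Rows 1 and 4 agree on Aircraft; apply Aircraft→Dest, Pilot and equate their Dest, Pilot entries.
Rows 1 and 3 agree on Dest; apply Dest→Aircraft and equate their Aircraft entries.
No row becomes fully distinguished — the join is lossy.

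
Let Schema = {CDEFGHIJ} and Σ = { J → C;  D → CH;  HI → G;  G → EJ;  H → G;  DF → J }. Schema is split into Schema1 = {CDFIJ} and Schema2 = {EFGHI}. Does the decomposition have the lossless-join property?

No

Common attributes: Schema1 ∩ Schema2 = {FI}.
No dependency enlarges {FI}, so (FI)⁺ = {FI}.
The closure contains neither all of Schema1 = {CDFIJ} nor all of Schema2 = {EFGHI}, so the common attributes are not a superkey of either fragment. The join is lossy.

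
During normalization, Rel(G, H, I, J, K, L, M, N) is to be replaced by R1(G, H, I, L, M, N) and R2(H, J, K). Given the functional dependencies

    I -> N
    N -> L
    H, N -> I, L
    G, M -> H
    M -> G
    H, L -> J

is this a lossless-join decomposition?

No

Common attributes: R1 ∩ R2 = {H}.
No dependency enlarges {H}, so (H)⁺ = {H}.
The closure contains neither all of R1 = {G, H, I, L, M, N} nor all of R2 = {H, J, K}, so the common attributes are not a superkey of either fragment. The join is lossy.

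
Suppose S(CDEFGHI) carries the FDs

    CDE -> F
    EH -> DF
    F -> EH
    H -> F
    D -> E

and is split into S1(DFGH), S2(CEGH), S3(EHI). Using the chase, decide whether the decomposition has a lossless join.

Chase test. Columns are CDEFGHI; row i has aⱼ where attribute j ∈ Si, else bᵢⱼ.
Initial tableau (one row per fragment):
  row 1: b11 a2 b13 a4 a5 a6 b17
  row 2: a1 b22 a3 b24 a5 a6 b27
  row 3: b31 b32 a3 b34 b35 a6 a7
Rows 2 and 3 agree on EH; apply EH→DF and equate their DF entries.
Rows 1 and 2 agree on H; apply H→F and equate their F entries.
Rows 1 and 2 agree on F; apply F→EH and equate their EH entries.
Rows 1 and 2 agree on EH; apply EH→DF and equate their DF entries.
No row becomes fully distinguished — the join is lossy.

No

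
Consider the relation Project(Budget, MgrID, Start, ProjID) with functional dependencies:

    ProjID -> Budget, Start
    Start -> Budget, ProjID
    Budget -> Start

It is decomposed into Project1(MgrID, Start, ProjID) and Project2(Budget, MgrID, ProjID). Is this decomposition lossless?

Common attributes: Project1 ∩ Project2 = {MgrID, ProjID}.
Closure of {MgrID, ProjID}: ProjID → Budget, Start applies, adding Budget, Start. So (MgrID, ProjID)⁺ = {Budget, MgrID, Start, ProjID}.
This closure contains every attribute of Project1, so Project1 ∩ Project2 → Project1. The join is lossless.

Yes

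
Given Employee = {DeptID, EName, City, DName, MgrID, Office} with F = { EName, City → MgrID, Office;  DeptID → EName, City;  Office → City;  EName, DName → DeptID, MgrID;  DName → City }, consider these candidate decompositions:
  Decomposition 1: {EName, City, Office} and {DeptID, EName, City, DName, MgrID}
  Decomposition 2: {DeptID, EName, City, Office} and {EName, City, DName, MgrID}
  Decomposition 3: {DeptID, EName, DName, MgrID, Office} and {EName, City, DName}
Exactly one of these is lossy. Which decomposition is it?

Decomposition 1: common = {EName, City}, closure = {EName, City, MgrID, Office} → lossless.
Decomposition 2: common = {EName, City}, closure = {EName, City, MgrID, Office} → lossy.
Decomposition 3: common = {EName, DName}, closure = {DeptID, EName, City, DName, MgrID, Office} → lossless.

Decomposition 2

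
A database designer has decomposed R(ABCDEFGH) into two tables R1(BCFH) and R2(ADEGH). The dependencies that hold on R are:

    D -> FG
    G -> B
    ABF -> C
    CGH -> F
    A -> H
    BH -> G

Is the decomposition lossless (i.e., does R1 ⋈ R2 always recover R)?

No

Common attributes: R1 ∩ R2 = {H}.
No dependency enlarges {H}, so (H)⁺ = {H}.
The closure contains neither all of R1 = {BCFH} nor all of R2 = {ADEGH}, so the common attributes are not a superkey of either fragment. The join is lossy.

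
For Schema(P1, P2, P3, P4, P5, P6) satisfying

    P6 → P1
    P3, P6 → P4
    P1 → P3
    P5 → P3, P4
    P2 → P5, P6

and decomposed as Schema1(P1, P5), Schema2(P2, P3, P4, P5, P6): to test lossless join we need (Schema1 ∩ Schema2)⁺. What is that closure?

P3, P4, P5

Schema1 ∩ Schema2 = {P5}.
P5 → P3, P4 applies, adding P3, P4
Closure: {P3, P4, P5}.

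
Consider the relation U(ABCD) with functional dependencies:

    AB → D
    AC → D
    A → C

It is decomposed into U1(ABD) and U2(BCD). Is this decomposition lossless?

Common attributes: U1 ∩ U2 = {BD}.
No dependency enlarges {BD}, so (BD)⁺ = {BD}.
The closure contains neither all of U1 = {ABD} nor all of U2 = {BCD}, so the common attributes are not a superkey of either fragment. The join is lossy.

No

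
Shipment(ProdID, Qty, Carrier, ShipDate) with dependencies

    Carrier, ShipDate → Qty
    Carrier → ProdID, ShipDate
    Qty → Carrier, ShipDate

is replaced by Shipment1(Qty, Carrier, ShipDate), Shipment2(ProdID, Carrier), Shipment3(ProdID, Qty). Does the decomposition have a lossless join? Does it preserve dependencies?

Lossless test (chase): Rows 1 and 2 agree on Carrier; apply Carrier→ProdID, ShipDate and equate their ProdID, ShipDate entries. Rows 1 and 3 agree on Qty; apply Qty→Carrier, ShipDate and equate their Carrier, ShipDate entries. Rows 1 and 2 agree on Carrier, ShipDate; apply Carrier, ShipDate→Qty and equate their Qty entries. Row 1 is now all distinguished symbols — the join is lossless.
Dependency preservation: Carrier → ProdID, ShipDate is not contained in any single fragment, but the restricted closure of its left-hand side across the fragments still reaches the right-hand side; the remaining FDs each lie inside some fragment. All dependencies are preserved.

lossless and dependency-preserving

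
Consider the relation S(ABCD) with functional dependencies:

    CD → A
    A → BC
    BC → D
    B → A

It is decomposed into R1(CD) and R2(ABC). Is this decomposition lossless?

Common attributes: R1 ∩ R2 = {C}.
No dependency enlarges {C}, so (C)⁺ = {C}.
The closure contains neither all of R1 = {CD} nor all of R2 = {ABC}, so the common attributes are not a superkey of either fragment. The join is lossy.

No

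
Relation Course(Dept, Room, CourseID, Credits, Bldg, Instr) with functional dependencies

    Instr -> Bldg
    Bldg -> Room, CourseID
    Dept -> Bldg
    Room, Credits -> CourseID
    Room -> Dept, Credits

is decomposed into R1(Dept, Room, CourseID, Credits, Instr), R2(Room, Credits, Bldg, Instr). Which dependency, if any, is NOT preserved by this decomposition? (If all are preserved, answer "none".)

none

Instr → Bldg lies within R2.
Bldg → Room, CourseID: restricted closure across fragments reaches Room, CourseID.
Dept → Bldg: restricted closure across fragments reaches Bldg.
Room, Credits → CourseID lies within R1.
Room → Dept, Credits lies within R1.
Every dependency is enforceable on the fragments, so the decomposition is dependency-preserving.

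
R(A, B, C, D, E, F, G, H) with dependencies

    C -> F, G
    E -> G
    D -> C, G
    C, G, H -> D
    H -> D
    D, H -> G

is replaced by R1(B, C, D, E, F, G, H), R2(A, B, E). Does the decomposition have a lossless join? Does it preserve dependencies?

Lossless test: (B, E)⁺ = {B, E, G}, which is a superkey of neither fragment — lossy.
Dependency preservation: every FD's attributes lie within a single fragment, so each can be enforced locally — preserved.

lossy but dependency-preserving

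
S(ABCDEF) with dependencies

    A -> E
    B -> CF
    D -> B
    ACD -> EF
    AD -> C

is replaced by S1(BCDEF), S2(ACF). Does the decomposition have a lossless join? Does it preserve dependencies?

Lossless test: (CF)⁺ = {CF}, which is a superkey of neither fragment — lossy.
Dependency preservation: the restricted closure of {A} across the fragments never reaches {E}, so A → E cannot be enforced without a join — not preserved.

lossy and not dependency-preserving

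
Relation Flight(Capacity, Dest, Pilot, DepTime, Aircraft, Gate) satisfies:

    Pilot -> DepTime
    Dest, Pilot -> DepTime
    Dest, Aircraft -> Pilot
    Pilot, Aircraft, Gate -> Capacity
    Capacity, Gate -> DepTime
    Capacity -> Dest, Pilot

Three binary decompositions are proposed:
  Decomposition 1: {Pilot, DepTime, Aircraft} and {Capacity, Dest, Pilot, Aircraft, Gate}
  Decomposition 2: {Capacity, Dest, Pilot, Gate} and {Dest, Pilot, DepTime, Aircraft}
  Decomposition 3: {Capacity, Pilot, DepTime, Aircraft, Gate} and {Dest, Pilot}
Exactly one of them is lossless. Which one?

Decomposition 1

Decomposition 1: common = {Pilot, Aircraft}, closure = {Pilot, DepTime, Aircraft} → lossless.
Decomposition 2: common = {Dest, Pilot}, closure = {Dest, Pilot, DepTime} → lossy.
Decomposition 3: common = {Pilot}, closure = {Pilot, DepTime} → lossy.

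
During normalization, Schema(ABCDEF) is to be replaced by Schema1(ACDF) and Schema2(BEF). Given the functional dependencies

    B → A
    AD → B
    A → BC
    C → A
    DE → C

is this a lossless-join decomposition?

No

Common attributes: Schema1 ∩ Schema2 = {F}.
No dependency enlarges {F}, so (F)⁺ = {F}.
The closure contains neither all of Schema1 = {ACDF} nor all of Schema2 = {BEF}, so the common attributes are not a superkey of either fragment. The join is lossy.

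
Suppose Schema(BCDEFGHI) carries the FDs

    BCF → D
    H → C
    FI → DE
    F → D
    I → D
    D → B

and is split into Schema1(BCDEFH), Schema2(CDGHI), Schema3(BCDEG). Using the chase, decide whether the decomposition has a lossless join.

Chase test. Columns are BCDEFGHI; row i has aⱼ where attribute j ∈ Schemai, else bᵢⱼ.
Initial tableau (one row per fragment):
  row 1: a1 a2 a3 a4 a5 b16 a7 b18
  row 2: b21 a2 a3 b24 b25 a6 a7 a8
  row 3: a1 a2 a3 a4 b35 a6 b37 b38
Rows 1 and 2 agree on D; apply D→B and equate their B entries.
No row becomes fully distinguished — the join is lossy.

No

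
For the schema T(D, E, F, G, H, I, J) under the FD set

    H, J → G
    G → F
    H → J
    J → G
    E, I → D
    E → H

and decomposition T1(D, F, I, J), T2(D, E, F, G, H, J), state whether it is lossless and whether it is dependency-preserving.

Lossless test: (D, F, J)⁺ = {D, F, G, J}, which is a superkey of neither fragment — lossy.
Dependency preservation: the restricted closure of {E, I} across the fragments never reaches {D}, so E, I → D cannot be enforced without a join — not preserved.

lossy and not dependency-preserving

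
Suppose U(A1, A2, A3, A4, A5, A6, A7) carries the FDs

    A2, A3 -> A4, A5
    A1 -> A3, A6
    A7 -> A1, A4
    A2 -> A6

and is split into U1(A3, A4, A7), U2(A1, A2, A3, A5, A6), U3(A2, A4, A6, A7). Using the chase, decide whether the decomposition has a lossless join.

No

Chase test. Columns are A1, A2, A3, A4, A5, A6, A7; row i has aⱼ where attribute j ∈ Ui, else bᵢⱼ.
Initial tableau (one row per fragment):
  row 1: b11 b12 a3 a4 b15 b16 a7
  row 2: a1 a2 a3 b24 a5 a6 b27
  row 3: b31 a2 b33 a4 b35 a6 a7
Rows 1 and 3 agree on A7; apply A7→A1, A4 and equate their A1, A4 entries.
Rows 1 and 3 agree on A1; apply A1→A3, A6 and equate their A3, A6 entries.
Rows 2 and 3 agree on A2, A3; apply A2, A3→A4, A5 and equate their A4, A5 entries.
No row becomes fully distinguished — the join is lossy.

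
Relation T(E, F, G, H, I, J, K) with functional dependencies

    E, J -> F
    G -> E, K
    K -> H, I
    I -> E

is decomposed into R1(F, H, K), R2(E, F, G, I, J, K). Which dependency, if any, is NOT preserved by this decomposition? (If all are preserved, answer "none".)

none

E, J → F lies within R2.
G → E, K lies within R2.
K → H, I: restricted closure across fragments reaches H, I.
I → E lies within R2.
Every dependency is enforceable on the fragments, so the decomposition is dependency-preserving.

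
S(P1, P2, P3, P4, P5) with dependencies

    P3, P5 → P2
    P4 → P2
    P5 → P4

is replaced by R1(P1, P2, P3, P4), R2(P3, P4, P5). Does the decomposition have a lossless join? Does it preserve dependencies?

Lossless test: (P3, P4)⁺ = {P2, P3, P4}, which is a superkey of neither fragment — lossy.
Dependency preservation: P3, P5 → P2 is not contained in any single fragment, but the restricted closure of its left-hand side across the fragments still reaches the right-hand side; the remaining FDs each lie inside some fragment. All dependencies are preserved.

lossy but dependency-preserving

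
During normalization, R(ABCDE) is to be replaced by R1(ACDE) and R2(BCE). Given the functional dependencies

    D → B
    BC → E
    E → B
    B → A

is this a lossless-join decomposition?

Common attributes: R1 ∩ R2 = {CE}.
Closure of {CE}: E → B applies, adding B; B → A applies, adding A. So (CE)⁺ = {ABCE}.
This closure contains every attribute of R2, so R1 ∩ R2 → R2. The join is lossless.

Yes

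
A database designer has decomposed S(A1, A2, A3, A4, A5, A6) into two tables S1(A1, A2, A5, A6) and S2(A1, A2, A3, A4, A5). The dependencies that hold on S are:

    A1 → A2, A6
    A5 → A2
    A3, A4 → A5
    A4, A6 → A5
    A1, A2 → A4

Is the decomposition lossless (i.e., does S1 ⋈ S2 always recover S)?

Yes

Common attributes: S1 ∩ S2 = {A1, A2, A5}.
Closure of {A1, A2, A5}: A1 → A2, A6 applies, adding A6; A1, A2 → A4 applies, adding A4. So (A1, A2, A5)⁺ = {A1, A2, A4, A5, A6}.
This closure contains every attribute of S1, so S1 ∩ S2 → S1. The join is lossless.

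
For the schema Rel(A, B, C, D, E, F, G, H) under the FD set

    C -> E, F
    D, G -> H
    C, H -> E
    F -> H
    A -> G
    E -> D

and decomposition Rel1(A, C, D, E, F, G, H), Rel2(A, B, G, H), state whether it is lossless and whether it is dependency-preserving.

Lossless test: (A, G, H)⁺ = {A, G, H}, which is a superkey of neither fragment — lossy.
Dependency preservation: every FD's attributes lie within a single fragment, so each can be enforced locally — preserved.

lossy but dependency-preserving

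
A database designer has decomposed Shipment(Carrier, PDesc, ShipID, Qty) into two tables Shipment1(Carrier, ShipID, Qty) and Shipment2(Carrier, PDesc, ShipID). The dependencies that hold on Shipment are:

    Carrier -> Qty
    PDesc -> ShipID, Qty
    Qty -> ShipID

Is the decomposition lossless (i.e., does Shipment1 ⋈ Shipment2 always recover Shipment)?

Common attributes: Shipment1 ∩ Shipment2 = {Carrier, ShipID}.
Closure of {Carrier, ShipID}: Carrier → Qty applies, adding Qty. So (Carrier, ShipID)⁺ = {Carrier, ShipID, Qty}.
This closure contains every attribute of Shipment1, so Shipment1 ∩ Shipment2 → Shipment1. The join is lossless.

Yes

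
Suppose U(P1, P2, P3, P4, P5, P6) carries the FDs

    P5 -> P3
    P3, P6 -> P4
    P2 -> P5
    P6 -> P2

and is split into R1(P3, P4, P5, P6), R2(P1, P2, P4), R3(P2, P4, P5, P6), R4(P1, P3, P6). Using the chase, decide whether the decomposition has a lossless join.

Chase test. Columns are P1, P2, P3, P4, P5, P6; row i has aⱼ where attribute j ∈ Ri, else bᵢⱼ.
Initial tableau (one row per fragment):
  row 1: b11 b12 a3 a4 a5 a6
  row 2: a1 a2 b23 a4 b25 b26
  row 3: b31 a2 b33 a4 a5 a6
  row 4: a1 b42 a3 b44 b45 a6
Rows 1 and 3 agree on P5; apply P5→P3 and equate their P3 entries.
Rows 1 and 4 agree on P3, P6; apply P3, P6→P4 and equate their P4 entries.
Rows 2 and 3 agree on P2; apply P2→P5 and equate their P5 entries.
Rows 1 and 3 agree on P6; apply P6→P2 and equate their P2 entries.
Rows 1 and 4 agree on P6; apply P6→P2 and equate their P2 entries.
Rows 1 and 2 agree on P5; apply P5→P3 and equate their P3 entries.
Rows 1 and 4 agree on P2; apply P2→P5 and equate their P5 entries.
Row 4 is now all distinguished symbols — the join is lossless.

Yes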